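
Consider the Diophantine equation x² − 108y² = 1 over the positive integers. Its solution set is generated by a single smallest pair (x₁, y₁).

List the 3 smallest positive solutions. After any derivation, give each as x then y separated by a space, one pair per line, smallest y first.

1351 130
3650401 351260
9863382151 949104390

√108 → a₀=10, period (2,1,1,4,1,1,2,20); ℓ=8 even so k=7
i=0: a=10 ⇒ p=10, q=1
i=1: a=2 ⇒ p=21, q=2
…
i=6: a=1 ⇒ p=530, q=51
i=7: a=2 ⇒ p=1351, q=130
→ (1351, 130).  Check: 1351²=1825201, 108·130²=1825200, difference 1.
(x_2, y_2) = (1351·1351 + 108·130·130, 1351·130 + 130·1351) = (3650401, 351260)
(x_3, y_3) = (1351·3650401 + 108·130·351260, 1351·351260 + 130·3650401) = (9863382151, 949104390)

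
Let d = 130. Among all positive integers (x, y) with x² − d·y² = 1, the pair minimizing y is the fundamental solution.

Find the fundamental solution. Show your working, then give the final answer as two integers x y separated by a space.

√130 → a₀=11, period (2,2,22); ℓ=3 odd so k=5
a_0=11:  p_0=11·1+0=11,  q_0=11·0+1=1
…
a_4=2:  p_4=2·1277+57=2611,  q_4=2·112+5=229
a_5=2:  p_5=2·2611+1277=6499,  q_5=2·229+112=570
fundamental: x₁=6499, y₁=570  (since 42237001 − 130·324900 = 1)

6499 570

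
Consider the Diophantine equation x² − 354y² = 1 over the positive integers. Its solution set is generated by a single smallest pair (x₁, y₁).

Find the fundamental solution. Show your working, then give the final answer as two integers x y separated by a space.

258065 13716

√354 → a₀=18, period (1,4,2,2,18,2,2,4,1,36); ℓ=10 even so k=9
i=0: a=18 ⇒ p=18, q=1
i=1: a=1 ⇒ p=19, q=1
i=2: a=4 ⇒ p=94, q=5
i=3: a=2 ⇒ p=207, q=11
i=4: a=2 ⇒ p=508, q=27
i=5: a=18 ⇒ p=9351, q=497
…
i=7: a=2 ⇒ p=47771, q=2539
i=8: a=4 ⇒ p=210294, q=11177
i=9: a=1 ⇒ p=258065, q=13716
fundamental: x₁=258065, y₁=13716  (since 66597544225 − 354·188128656 = 1)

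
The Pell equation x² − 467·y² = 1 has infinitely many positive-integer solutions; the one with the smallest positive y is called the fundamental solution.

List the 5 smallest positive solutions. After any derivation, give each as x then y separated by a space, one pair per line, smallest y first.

√467 = [21; 1,1,1,1,3,…,1,1,42, …], period ℓ=14 (even) → k=13
i=0: a=21 ⇒ p=21, q=1
i=1: a=1 ⇒ p=22, q=1
…
i=3: a=1 ⇒ p=65, q=3
i=4: a=1 ⇒ p=108, q=5
i=5: a=3 ⇒ p=389, q=18
i=6: a=3 ⇒ p=1275, q=59
…
i=8: a=3 ⇒ p=82767, q=3830
…
i=10: a=1 ⇒ p=358232, q=16577
i=11: a=1 ⇒ p=633697, q=29324
i=12: a=1 ⇒ p=991929, q=45901
i=13: a=1 ⇒ p=1625626, q=75225
(x₁, y₁) = (1625626, 75225);  1625626² − 467·75225² = 1 ✓
n=2: (1625626,75225)∘(1625626,75225) = (1625626·1625626+467·75225·75225, 1625626·75225+75225·1625626) = (5285319783751,244575431700)
n=3: (5285319783751,244575431700)∘(1625626,75225) = (1625626·5285319783751+467·75225·244575431700, 1625626·244575431700+75225·5285319783751) = (17183906517558380626,795176361465413175)
n=4: (17183906517558380626,795176361465413175)∘(1625626,75225) = (1625626·17183906517558380626+467·75225·795176361465413175, 1625626·795176361465413175+75225·17183906517558380626) = (55869210433019434807260001,2585318735566902940613400)
n=5: (55869210433019434807260001,2585318735566902940613400)∘(1625626,75225) = (1625626·55869210433019434807260001+467·75225·2585318735566902940613400, 1625626·2585318735566902940613400+75225·55869210433019434807260001) = (181644882158758119549456134390626,8405522709648569143113732563625)

1625626 75225
5285319783751 244575431700
17183906517558380626 795176361465413175
55869210433019434807260001 2585318735566902940613400
181644882158758119549456134390626 8405522709648569143113732563625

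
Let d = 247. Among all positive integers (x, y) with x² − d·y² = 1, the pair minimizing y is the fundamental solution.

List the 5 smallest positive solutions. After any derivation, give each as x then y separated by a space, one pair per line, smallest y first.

√247 → a₀=15, period (1,2,1,1,9,1,9,1,1,2,1,30); ℓ=12 even so k=11
k=0  a_k=15  p_k/q_k = 15/1
k=1  a_k=1  p_k/q_k = 16/1
k=2  a_k=2  p_k/q_k = 47/3
k=3  a_k=1  p_k/q_k = 63/4
k=4  a_k=1  p_k/q_k = 110/7
k=5  a_k=9  p_k/q_k = 1053/67
k=6  a_k=1  p_k/q_k = 1163/74
…
k=8  a_k=1  p_k/q_k = 12683/807
…
k=10  a_k=2  p_k/q_k = 61089/3887
k=11  a_k=1  p_k/q_k = 85292/5427
fundamental: x₁=85292, y₁=5427  (since 7274725264 − 247·29452329 = 1)
(85292+5427√247)^2 = 14549450527 + 925759368√247
(85292+5427√247)^3 = 2481903468612476 + 157919736025485√247
(85292+5427√247)^4 = 423373021275241155457 + 26938580249245573872√247
(85292+5427√247)^5 = 72220663458733833793864412 + 4595290773079387237355763√247

85292 5427
14549450527 925759368
2481903468612476 157919736025485
423373021275241155457 26938580249245573872
72220663458733833793864412 4595290773079387237355763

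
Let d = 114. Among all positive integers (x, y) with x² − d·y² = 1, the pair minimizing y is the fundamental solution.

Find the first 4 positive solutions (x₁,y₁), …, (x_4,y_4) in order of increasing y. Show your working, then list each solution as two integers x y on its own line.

1025 96
2101249 196800
4307559425 403439904
8830494720001 827051606400

√114 → a₀=10, period (1,2,10,2,1,20); ℓ=6 even so k=5
i=0: a=10 ⇒ p=10, q=1
…
i=2: a=2 ⇒ p=32, q=3
…
i=4: a=2 ⇒ p=694, q=65
i=5: a=1 ⇒ p=1025, q=96
→ (1025, 96).  Check: 1025²=1050625, 114·96²=1050624, difference 1.
(x_2, y_2) = (1025·1025 + 114·96·96, 1025·96 + 96·1025) = (2101249, 196800)
(x_3, y_3) = (1025·2101249 + 114·96·196800, 1025·196800 + 96·2101249) = (4307559425, 403439904)
(x_4, y_4) = (1025·4307559425 + 114·96·403439904, 1025·403439904 + 96·4307559425) = (8830494720001, 827051606400)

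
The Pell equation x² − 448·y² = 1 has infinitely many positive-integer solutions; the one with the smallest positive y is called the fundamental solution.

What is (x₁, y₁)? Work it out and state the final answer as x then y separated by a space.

127 6

√448 → a₀=21, period (6,42); ℓ=2 even so k=1
i=0: a=21 ⇒ p=21, q=1
i=1: a=6 ⇒ p=127, q=6
(x₁, y₁) = (127, 6);  127² − 448·6² = 1 ✓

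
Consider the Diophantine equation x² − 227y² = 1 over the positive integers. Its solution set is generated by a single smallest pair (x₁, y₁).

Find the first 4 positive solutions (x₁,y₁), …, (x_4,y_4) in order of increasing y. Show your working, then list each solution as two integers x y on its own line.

√227 → a₀=15, period (15,30); ℓ=2 even so k=1
i=0: a=15 ⇒ p=15, q=1
i=1: a=15 ⇒ p=226, q=15
fundamental: x₁=226, y₁=15  (since 51076 − 227·225 = 1)
(226+15√227)^2 = 102151 + 6780√227
(226+15√227)^3 = 46172026 + 3064545√227
(226+15√227)^4 = 20869653601 + 1385167560√227

226 15
102151 6780
46172026 3064545
20869653601 1385167560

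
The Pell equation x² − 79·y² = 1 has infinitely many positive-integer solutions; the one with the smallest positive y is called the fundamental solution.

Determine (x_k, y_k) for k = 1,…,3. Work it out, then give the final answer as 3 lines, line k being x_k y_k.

80 9
12799 1440
2047760 230391

d=79: √d = [8; 1,7,1,16] (ℓ=4, even), read p_3/q_3
i=0: a=8 ⇒ p=8, q=1
i=1: a=1 ⇒ p=9, q=1
i=2: a=7 ⇒ p=71, q=8
i=3: a=1 ⇒ p=80, q=9
(x₁, y₁) = (80, 9);  80² − 79·9² = 1 ✓
n=2: (80,9)∘(80,9) = (80·80+79·9·9, 80·9+9·80) = (12799,1440)
n=3: (12799,1440)∘(80,9) = (80·12799+79·9·1440, 80·1440+9·12799) = (2047760,230391)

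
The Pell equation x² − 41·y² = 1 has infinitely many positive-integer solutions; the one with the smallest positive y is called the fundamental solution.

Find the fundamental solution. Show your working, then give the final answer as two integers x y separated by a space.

2049 320

√41 = [6; 2,2,12, …], period ℓ=3 (odd) → k=5
step 0: (6, 1)  from 6·(1,0) + (0,1)
…
step 2: (32, 5)  from 2·(13,2) + (6,1)
…
step 4: (826, 129)  from 2·(397,62) + (32,5)
step 5: (2049, 320)  from 2·(826,129) + (397,62)
(x₁, y₁) = (2049, 320);  2049² − 41·320² = 1 ✓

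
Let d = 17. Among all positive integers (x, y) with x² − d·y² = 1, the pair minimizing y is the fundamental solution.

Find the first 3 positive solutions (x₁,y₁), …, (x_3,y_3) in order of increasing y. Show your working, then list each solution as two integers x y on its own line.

33 8
2177 528
143649 34840

√17 → a₀=4, period (8); ℓ=1 odd so k=1
k=0  a_k=4  p_k/q_k = 4/1
k=1  a_k=8  p_k/q_k = 33/8
→ (33, 8).  Check: 33²=1089, 17·8²=1088, difference 1.
k=2:  x_2 = 33·33+17·8·8 = 2177,  y_2 = 33·8+8·33 = 528
k=3:  x_3 = 33·2177+17·8·528 = 143649,  y_3 = 33·528+8·2177 = 34840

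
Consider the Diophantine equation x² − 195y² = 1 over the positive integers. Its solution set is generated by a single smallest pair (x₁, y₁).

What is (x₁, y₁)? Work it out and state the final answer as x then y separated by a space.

14 1

√195 = [13; 1,26, …], period ℓ=2 (even) → k=1
step 0: (13, 1)  from 13·(1,0) + (0,1)
step 1: (14, 1)  from 1·(13,1) + (1,0)
(x₁, y₁) = (14, 1);  14² − 195·1² = 1 ✓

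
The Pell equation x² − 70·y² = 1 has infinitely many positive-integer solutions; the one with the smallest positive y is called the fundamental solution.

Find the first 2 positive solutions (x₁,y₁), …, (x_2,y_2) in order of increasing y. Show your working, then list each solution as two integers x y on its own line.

[8; 2,1,2,1,2,16] for √70; ℓ=6 ⇒ convergent index 5
a_0=8:  p_0=8·1+0=8,  q_0=8·0+1=1
…
a_2=1:  p_2=1·17+8=25,  q_2=1·2+1=3
…
a_4=1:  p_4=1·67+25=92,  q_4=1·8+3=11
a_5=2:  p_5=2·92+67=251,  q_5=2·11+8=30
fundamental: x₁=251, y₁=30  (since 63001 − 70·900 = 1)
k=2:  x_2 = 251·251+70·30·30 = 126001,  y_2 = 251·30+30·251 = 15060

251 30
126001 15060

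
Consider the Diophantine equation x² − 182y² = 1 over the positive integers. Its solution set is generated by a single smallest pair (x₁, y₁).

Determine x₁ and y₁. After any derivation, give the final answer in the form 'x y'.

√182 = [13; 2,26, …], period ℓ=2 (even) → k=1
k=0  a_k=13  p_k/q_k = 13/1
k=1  a_k=2  p_k/q_k = 27/2
(x₁, y₁) = (27, 2);  27² − 182·2² = 1 ✓

27 2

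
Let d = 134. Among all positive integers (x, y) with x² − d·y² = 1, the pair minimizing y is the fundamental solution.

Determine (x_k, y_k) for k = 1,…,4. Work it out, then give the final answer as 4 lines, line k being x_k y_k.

145925 12606
42588211249 3679061100
12429369452874725 1073733982022394
3627511474778900280001 313369262649556627800

√134 → a₀=11, period (1,1,2,1,3,…,1,1,22); ℓ=14 even so k=13
a_0=11:  p_0=11·1+0=11,  q_0=11·0+1=1
a_1=1:  p_1=1·11+1=12,  q_1=1·1+0=1
…
a_3=2:  p_3=2·23+12=58,  q_3=2·2+1=5
a_4=1:  p_4=1·58+23=81,  q_4=1·5+2=7
a_5=3:  p_5=3·81+58=301,  q_5=3·7+5=26
a_6=1:  p_6=1·301+81=382,  q_6=1·26+7=33
a_7=10:  p_7=10·382+301=4121,  q_7=10·33+26=356
a_8=1:  p_8=1·4121+382=4503,  q_8=1·356+33=389
a_9=3:  p_9=3·4503+4121=17630,  q_9=3·389+356=1523
…
a_11=2:  p_11=2·22133+17630=61896,  q_11=2·1912+1523=5347
a_12=1:  p_12=1·61896+22133=84029,  q_12=1·5347+1912=7259
a_13=1:  p_13=1·84029+61896=145925,  q_13=1·7259+5347=12606
(x₁, y₁) = (145925, 12606);  145925² − 134·12606² = 1 ✓
k=2:  x_2 = 145925·145925+134·12606·12606 = 42588211249,  y_2 = 145925·12606+12606·145925 = 3679061100
k=3:  x_3 = 145925·42588211249+134·12606·3679061100 = 12429369452874725,  y_3 = 145925·3679061100+12606·42588211249 = 1073733982022394
k=4:  x_4 = 145925·12429369452874725+134·12606·1073733982022394 = 3627511474778900280001,  y_4 = 145925·1073733982022394+12606·12429369452874725 = 313369262649556627800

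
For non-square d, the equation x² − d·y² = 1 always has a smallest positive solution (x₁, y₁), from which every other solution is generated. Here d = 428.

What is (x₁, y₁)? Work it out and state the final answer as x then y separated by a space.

d=428: √d = [20; 1,2,4,1,5,10,5,1,4,2,1,40] (ℓ=12, even), read p_11/q_11
a_0=20:  p_0=20·1+0=20,  q_0=20·0+1=1
a_1=1:  p_1=1·20+1=21,  q_1=1·1+0=1
a_2=2:  p_2=2·21+20=62,  q_2=2·1+1=3
a_3=4:  p_3=4·62+21=269,  q_3=4·3+1=13
a_4=1:  p_4=1·269+62=331,  q_4=1·13+3=16
a_5=5:  p_5=5·331+269=1924,  q_5=5·16+13=93
a_6=10:  p_6=10·1924+331=19571,  q_6=10·93+16=946
a_7=5:  p_7=5·19571+1924=99779,  q_7=5·946+93=4823
a_8=1:  p_8=1·99779+19571=119350,  q_8=1·4823+946=5769
a_9=4:  p_9=4·119350+99779=577179,  q_9=4·5769+4823=27899
a_10=2:  p_10=2·577179+119350=1273708,  q_10=2·27899+5769=61567
a_11=1:  p_11=1·1273708+577179=1850887,  q_11=1·61567+27899=89466
fundamental: x₁=1850887, y₁=89466  (since 3425782686769 − 428·8004165156 = 1)

1850887 89466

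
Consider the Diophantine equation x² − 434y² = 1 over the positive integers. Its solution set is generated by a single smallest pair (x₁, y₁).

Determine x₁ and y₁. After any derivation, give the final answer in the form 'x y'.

√434 = [20; 1,4,1,40, …], period ℓ=4 (even) → k=3
i=0: a=20 ⇒ p=20, q=1
…
i=2: a=4 ⇒ p=104, q=5
i=3: a=1 ⇒ p=125, q=6
→ (125, 6).  Check: 125²=15625, 434·6²=15624, difference 1.

125 6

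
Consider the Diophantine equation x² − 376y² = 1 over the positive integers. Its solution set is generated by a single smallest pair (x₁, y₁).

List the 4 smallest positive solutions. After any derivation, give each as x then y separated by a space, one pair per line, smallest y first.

2143295 110532
9187426914049 473805365880
39382732335491159615 2031009343327438668
168817626601983862467148801 8706104341013491514496240

[19; 2,1,1,3,1,…,1,2,38] for √376; ℓ=16 ⇒ convergent index 15
i=0: a=19 ⇒ p=19, q=1
i=1: a=2 ⇒ p=39, q=2
i=2: a=1 ⇒ p=58, q=3
i=3: a=1 ⇒ p=97, q=5
i=4: a=3 ⇒ p=349, q=18
…
i=6: a=2 ⇒ p=1241, q=64
i=7: a=2 ⇒ p=2928, q=151
i=8: a=4 ⇒ p=12953, q=668
i=9: a=2 ⇒ p=28834, q=1487
i=10: a=2 ⇒ p=70621, q=3642
i=11: a=1 ⇒ p=99455, q=5129
i=12: a=3 ⇒ p=368986, q=19029
…
i=14: a=1 ⇒ p=837427, q=43187
i=15: a=2 ⇒ p=2143295, q=110532
→ (2143295, 110532).  Check: 2143295²=4593713457025, 376·110532²=4593713457024, difference 1.
(2143295+110532√376)^2 = 9187426914049 + 473805365880√376
(2143295+110532√376)^3 = 39382732335491159615 + 2031009343327438668√376
(2143295+110532√376)^4 = 168817626601983862467148801 + 8706104341013491514496240√376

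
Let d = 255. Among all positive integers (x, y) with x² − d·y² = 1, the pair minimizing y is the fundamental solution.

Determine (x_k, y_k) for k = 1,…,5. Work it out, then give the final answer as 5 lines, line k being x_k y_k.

16 1
511 32
16336 1023
522241 32704
16695376 1045505

[15; 1,30] for √255; ℓ=2 ⇒ convergent index 1
k=0  a_k=15  p_k/q_k = 15/1
k=1  a_k=1  p_k/q_k = 16/1
(x₁, y₁) = (16, 1);  16² − 255·1² = 1 ✓
k=2:  x_2 = 16·16+255·1·1 = 511,  y_2 = 16·1+1·16 = 32
k=3:  x_3 = 16·511+255·1·32 = 16336,  y_3 = 16·32+1·511 = 1023
k=4:  x_4 = 16·16336+255·1·1023 = 522241,  y_4 = 16·1023+1·16336 = 32704
k=5:  x_5 = 16·522241+255·1·32704 = 16695376,  y_5 = 16·32704+1·522241 = 1045505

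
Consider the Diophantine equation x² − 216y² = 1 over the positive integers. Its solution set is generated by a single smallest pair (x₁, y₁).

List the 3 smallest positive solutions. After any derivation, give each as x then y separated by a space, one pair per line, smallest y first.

485 33
470449 32010
456335045 31049667

[14; 1,2,3,2,1,28] for √216; ℓ=6 ⇒ convergent index 5
a_0=14:  p_0=14·1+0=14,  q_0=14·0+1=1
a_1=1:  p_1=1·14+1=15,  q_1=1·1+0=1
…
a_4=2:  p_4=2·147+44=338,  q_4=2·10+3=23
a_5=1:  p_5=1·338+147=485,  q_5=1·23+10=33
→ (485, 33).  Check: 485²=235225, 216·33²=235224, difference 1.
(x_2, y_2) = (485·485 + 216·33·33, 485·33 + 33·485) = (470449, 32010)
(x_3, y_3) = (485·470449 + 216·33·32010, 485·32010 + 33·470449) = (456335045, 31049667)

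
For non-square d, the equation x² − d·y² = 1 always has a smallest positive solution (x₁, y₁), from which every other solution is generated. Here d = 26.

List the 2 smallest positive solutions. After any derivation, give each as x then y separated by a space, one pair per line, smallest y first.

√26 = [5; 10, …], period ℓ=1 (odd) → k=1
a_0=5:  p_0=5·1+0=5,  q_0=5·0+1=1
a_1=10:  p_1=10·5+1=51,  q_1=10·1+0=10
(x₁, y₁) = (51, 10);  51² − 26·10² = 1 ✓
(x_2, y_2) = (51·51 + 26·10·10, 51·10 + 10·51) = (5201, 1020)

51 10
5201 1020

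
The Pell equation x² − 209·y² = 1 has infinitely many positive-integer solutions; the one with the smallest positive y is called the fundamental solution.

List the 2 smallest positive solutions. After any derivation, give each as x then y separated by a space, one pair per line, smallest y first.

√209 → a₀=14, period (2,5,3,2,3,5,2,28); ℓ=8 even so k=7
a_0=14:  p_0=14·1+0=14,  q_0=14·0+1=1
a_1=2:  p_1=2·14+1=29,  q_1=2·1+0=2
a_2=5:  p_2=5·29+14=159,  q_2=5·2+1=11
a_3=3:  p_3=3·159+29=506,  q_3=3·11+2=35
a_4=2:  p_4=2·506+159=1171,  q_4=2·35+11=81
a_5=3:  p_5=3·1171+506=4019,  q_5=3·81+35=278
a_6=5:  p_6=5·4019+1171=21266,  q_6=5·278+81=1471
a_7=2:  p_7=2·21266+4019=46551,  q_7=2·1471+278=3220
fundamental: x₁=46551, y₁=3220  (since 2166995601 − 209·10368400 = 1)
(x_2, y_2) = (46551·46551 + 209·3220·3220, 46551·3220 + 3220·46551) = (4333991201, 299788440)

46551 3220
4333991201 299788440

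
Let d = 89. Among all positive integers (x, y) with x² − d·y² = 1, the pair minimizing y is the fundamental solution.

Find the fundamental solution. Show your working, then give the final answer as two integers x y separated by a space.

[9; 2,3,3,2,18] for √89; ℓ=5 ⇒ convergent index 9
i=0: a=9 ⇒ p=9, q=1
i=1: a=2 ⇒ p=19, q=2
i=2: a=3 ⇒ p=66, q=7
i=3: a=3 ⇒ p=217, q=23
i=4: a=2 ⇒ p=500, q=53
i=5: a=18 ⇒ p=9217, q=977
i=6: a=2 ⇒ p=18934, q=2007
i=7: a=3 ⇒ p=66019, q=6998
i=8: a=3 ⇒ p=216991, q=23001
i=9: a=2 ⇒ p=500001, q=53000
→ (500001, 53000).  Check: 500001²=250001000001, 89·53000²=250001000000, difference 1.

500001 53000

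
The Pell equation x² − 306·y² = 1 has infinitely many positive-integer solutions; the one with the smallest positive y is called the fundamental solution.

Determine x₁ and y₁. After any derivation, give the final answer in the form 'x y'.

d=306: √d = [17; 2,34] (ℓ=2, even), read p_1/q_1
k=0  a_k=17  p_k/q_k = 17/1
k=1  a_k=2  p_k/q_k = 35/2
→ (35, 2).  Check: 35²=1225, 306·2²=1224, difference 1.

35 2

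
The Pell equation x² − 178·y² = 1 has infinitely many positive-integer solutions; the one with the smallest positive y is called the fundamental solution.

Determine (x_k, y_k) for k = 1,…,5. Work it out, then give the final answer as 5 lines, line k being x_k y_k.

√178 → a₀=13, period (2,1,12,1,2,26); ℓ=6 even so k=5
step 0: (13, 1)  from 13·(1,0) + (0,1)
step 1: (27, 2)  from 2·(13,1) + (1,0)
step 2: (40, 3)  from 1·(27,2) + (13,1)
step 3: (507, 38)  from 12·(40,3) + (27,2)
step 4: (547, 41)  from 1·(507,38) + (40,3)
step 5: (1601, 120)  from 2·(547,41) + (507,38)
→ (1601, 120).  Check: 1601²=2563201, 178·120²=2563200, difference 1.
n=2: (1601,120)∘(1601,120) = (1601·1601+178·120·120, 1601·120+120·1601) = (5126401,384240)
n=3: (5126401,384240)∘(1601,120) = (1601·5126401+178·120·384240, 1601·384240+120·5126401) = (16414734401,1230336360)
n=4: (16414734401,1230336360)∘(1601,120) = (1601·16414734401+178·120·1230336360, 1601·1230336360+120·16414734401) = (52559974425601,3939536640480)
n=5: (52559974425601,3939536640480)∘(1601,120) = (1601·52559974425601+178·120·3939536640480, 1601·3939536640480+120·52559974425601) = (168297021696040001,12614395092480600)

1601 120
5126401 384240
16414734401 1230336360
52559974425601 3939536640480
168297021696040001 12614395092480600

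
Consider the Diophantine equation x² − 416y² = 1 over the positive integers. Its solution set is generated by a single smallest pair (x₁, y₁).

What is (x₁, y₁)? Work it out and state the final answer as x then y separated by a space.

5201 255

√416 → a₀=20, period (2,1,1,9,1,1,2,40); ℓ=8 even so k=7
k=0  a_k=20  p_k/q_k = 20/1
…
k=3  a_k=1  p_k/q_k = 102/5
…
k=6  a_k=1  p_k/q_k = 2060/101
k=7  a_k=2  p_k/q_k = 5201/255
→ (5201, 255).  Check: 5201²=27050401, 416·255²=27050400, difference 1.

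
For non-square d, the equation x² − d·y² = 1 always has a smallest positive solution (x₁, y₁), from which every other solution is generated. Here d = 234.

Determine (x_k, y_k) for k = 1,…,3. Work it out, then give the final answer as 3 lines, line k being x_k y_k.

√234 → a₀=15, period (3,2,1,2,1,2,3,30); ℓ=8 even so k=7
step 0: (15, 1)  from 15·(1,0) + (0,1)
…
step 4: (413, 27)  from 2·(153,10) + (107,7)
…
step 6: (1545, 101)  from 2·(566,37) + (413,27)
step 7: (5201, 340)  from 3·(1545,101) + (566,37)
(x₁, y₁) = (5201, 340);  5201² − 234·340² = 1 ✓
n=2: (5201,340)∘(5201,340) = (5201·5201+234·340·340, 5201·340+340·5201) = (54100801,3536680)
n=3: (54100801,3536680)∘(5201,340) = (5201·54100801+234·340·3536680, 5201·3536680+340·54100801) = (562756526801,36788545020)

5201 340
54100801 3536680
562756526801 36788545020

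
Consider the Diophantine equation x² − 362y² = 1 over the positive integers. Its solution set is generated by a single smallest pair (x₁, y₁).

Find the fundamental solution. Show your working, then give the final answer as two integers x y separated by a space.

723 38

[19; 38] for √362; ℓ=1 ⇒ convergent index 1
i=0: a=19 ⇒ p=19, q=1
i=1: a=38 ⇒ p=723, q=38
(x₁, y₁) = (723, 38);  723² − 362·38² = 1 ✓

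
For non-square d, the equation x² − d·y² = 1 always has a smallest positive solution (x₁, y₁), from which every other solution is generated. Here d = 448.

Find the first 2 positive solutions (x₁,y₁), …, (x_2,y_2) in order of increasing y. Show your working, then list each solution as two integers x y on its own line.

d=448: √d = [21; 6,42] (ℓ=2, even), read p_1/q_1
k=0  a_k=21  p_k/q_k = 21/1
k=1  a_k=6  p_k/q_k = 127/6
fundamental: x₁=127, y₁=6  (since 16129 − 448·36 = 1)
k=2:  x_2 = 127·127+448·6·6 = 32257,  y_2 = 127·6+6·127 = 1524

127 6
32257 1524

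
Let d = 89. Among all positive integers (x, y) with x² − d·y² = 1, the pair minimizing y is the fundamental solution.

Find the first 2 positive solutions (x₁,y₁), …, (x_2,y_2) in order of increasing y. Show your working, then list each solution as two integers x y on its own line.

[9; 2,3,3,2,18] for √89; ℓ=5 ⇒ convergent index 9
i=0: a=9 ⇒ p=9, q=1
…
i=3: a=3 ⇒ p=217, q=23
…
i=7: a=3 ⇒ p=66019, q=6998
i=8: a=3 ⇒ p=216991, q=23001
i=9: a=2 ⇒ p=500001, q=53000
(x₁, y₁) = (500001, 53000);  500001² − 89·53000² = 1 ✓
n=2: (500001,53000)∘(500001,53000) = (500001·500001+89·53000·53000, 500001·53000+53000·500001) = (500002000001,53000106000)

500001 53000
500002000001 53000106000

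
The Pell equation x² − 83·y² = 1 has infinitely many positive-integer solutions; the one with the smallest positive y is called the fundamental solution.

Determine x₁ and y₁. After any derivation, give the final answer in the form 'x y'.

82 9

d=83: √d = [9; 9,18] (ℓ=2, even), read p_1/q_1
i=0: a=9 ⇒ p=9, q=1
i=1: a=9 ⇒ p=82, q=9
→ (82, 9).  Check: 82²=6724, 83·9²=6723, difference 1.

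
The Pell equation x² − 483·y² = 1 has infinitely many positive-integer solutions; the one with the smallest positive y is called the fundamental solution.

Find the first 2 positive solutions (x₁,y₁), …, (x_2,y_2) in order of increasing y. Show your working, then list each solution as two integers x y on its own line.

22 1
967 44

d=483: √d = [21; 1,42] (ℓ=2, even), read p_1/q_1
a_0=21:  p_0=21·1+0=21,  q_0=21·0+1=1
a_1=1:  p_1=1·21+1=22,  q_1=1·1+0=1
(x₁, y₁) = (22, 1);  22² − 483·1² = 1 ✓
(22+1√483)^2 = 967 + 44√483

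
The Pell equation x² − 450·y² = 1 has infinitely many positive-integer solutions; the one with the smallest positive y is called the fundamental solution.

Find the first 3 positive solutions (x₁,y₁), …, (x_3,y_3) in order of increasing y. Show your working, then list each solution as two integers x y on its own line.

√450 → a₀=21, period (4,1,2,4,2,1,4,42); ℓ=8 even so k=7
step 0: (21, 1)  from 21·(1,0) + (0,1)
…
step 2: (106, 5)  from 1·(85,4) + (21,1)
…
step 5: (2885, 136)  from 2·(1294,61) + (297,14)
step 6: (4179, 197)  from 1·(2885,136) + (1294,61)
step 7: (19601, 924)  from 4·(4179,197) + (2885,136)
fundamental: x₁=19601, y₁=924  (since 384199201 − 450·853776 = 1)
(x_2, y_2) = (19601·19601 + 450·924·924, 19601·924 + 924·19601) = (768398401, 36222648)
(x_3, y_3) = (19601·768398401 + 450·924·36222648, 19601·36222648 + 924·768398401) = (30122754096401, 1420000245972)

19601 924
768398401 36222648
30122754096401 1420000245972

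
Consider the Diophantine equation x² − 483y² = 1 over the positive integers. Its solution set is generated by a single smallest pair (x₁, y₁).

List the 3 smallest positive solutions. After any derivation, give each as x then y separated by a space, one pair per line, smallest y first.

d=483: √d = [21; 1,42] (ℓ=2, even), read p_1/q_1
i=0: a=21 ⇒ p=21, q=1
i=1: a=1 ⇒ p=22, q=1
fundamental: x₁=22, y₁=1  (since 484 − 483·1 = 1)
(22+1√483)^2 = 967 + 44√483
(22+1√483)^3 = 42526 + 1935√483

22 1
967 44
42526 1935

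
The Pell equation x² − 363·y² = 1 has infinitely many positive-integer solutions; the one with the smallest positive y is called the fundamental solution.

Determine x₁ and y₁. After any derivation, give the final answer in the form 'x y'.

362 19

d=363: √d = [19; 19,38] (ℓ=2, even), read p_1/q_1
a_0=19:  p_0=19·1+0=19,  q_0=19·0+1=1
a_1=19:  p_1=19·19+1=362,  q_1=19·1+0=19
fundamental: x₁=362, y₁=19  (since 131044 − 363·361 = 1)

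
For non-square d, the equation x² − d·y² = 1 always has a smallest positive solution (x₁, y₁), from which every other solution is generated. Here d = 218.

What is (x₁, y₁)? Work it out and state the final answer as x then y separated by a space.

126003 8534

√218 → a₀=14, period (1,3,3,1,28); ℓ=5 odd so k=9
a_0=14:  p_0=14·1+0=14,  q_0=14·0+1=1
a_1=1:  p_1=1·14+1=15,  q_1=1·1+0=1
…
a_5=28:  p_5=28·251+192=7220,  q_5=28·17+13=489
a_6=1:  p_6=1·7220+251=7471,  q_6=1·489+17=506
…
a_8=3:  p_8=3·29633+7471=96370,  q_8=3·2007+506=6527
a_9=1:  p_9=1·96370+29633=126003,  q_9=1·6527+2007=8534
(x₁, y₁) = (126003, 8534);  126003² − 218·8534² = 1 ✓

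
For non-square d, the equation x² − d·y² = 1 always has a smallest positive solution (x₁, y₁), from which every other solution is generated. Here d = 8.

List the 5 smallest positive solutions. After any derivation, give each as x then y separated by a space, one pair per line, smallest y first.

d=8: √d = [2; 1,4] (ℓ=2, even), read p_1/q_1
i=0: a=2 ⇒ p=2, q=1
i=1: a=1 ⇒ p=3, q=1
(x₁, y₁) = (3, 1);  3² − 8·1² = 1 ✓
(3+1√8)^2 = 17 + 6√8
(3+1√8)^3 = 99 + 35√8
(3+1√8)^4 = 577 + 204√8
(3+1√8)^5 = 3363 + 1189√8

3 1
17 6
99 35
577 204
3363 1189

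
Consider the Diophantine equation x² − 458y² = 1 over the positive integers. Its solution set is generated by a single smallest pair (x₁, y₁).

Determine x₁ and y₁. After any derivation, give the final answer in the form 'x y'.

22899 1070

√458 = [21; 2,2,42, …], period ℓ=3 (odd) → k=5
step 0: (21, 1)  from 21·(1,0) + (0,1)
…
step 3: (4537, 212)  from 42·(107,5) + (43,2)
step 4: (9181, 429)  from 2·(4537,212) + (107,5)
step 5: (22899, 1070)  from 2·(9181,429) + (4537,212)
→ (22899, 1070).  Check: 22899²=524364201, 458·1070²=524364200, difference 1.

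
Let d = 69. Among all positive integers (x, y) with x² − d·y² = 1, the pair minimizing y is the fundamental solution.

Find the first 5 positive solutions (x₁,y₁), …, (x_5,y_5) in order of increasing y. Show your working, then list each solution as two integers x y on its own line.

√69 = [8; 3,3,1,4,1,3,3,16, …], period ℓ=8 (even) → k=7
k=0  a_k=8  p_k/q_k = 8/1
…
k=6  a_k=3  p_k/q_k = 2384/287
k=7  a_k=3  p_k/q_k = 7775/936
fundamental: x₁=7775, y₁=936  (since 60450625 − 69·876096 = 1)
k=2:  x_2 = 7775·7775+69·936·936 = 120901249,  y_2 = 7775·936+936·7775 = 14554800
k=3:  x_3 = 7775·120901249+69·936·14554800 = 1880014414175,  y_3 = 7775·14554800+936·120901249 = 226327139064
k=4:  x_4 = 7775·1880014414175+69·936·226327139064 = 29234224019520001,  y_4 = 7775·226327139064+936·1880014414175 = 3519386997890400
k=5:  x_5 = 7775·29234224019520001+69·936·3519386997890400 = 454592181623521601375,  y_5 = 7775·3519386997890400+936·29234224019520001 = 54726467590868580936

7775 936
120901249 14554800
1880014414175 226327139064
29234224019520001 3519386997890400
454592181623521601375 54726467590868580936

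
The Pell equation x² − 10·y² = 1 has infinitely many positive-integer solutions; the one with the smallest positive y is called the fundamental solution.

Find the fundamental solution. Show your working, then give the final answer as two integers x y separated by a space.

√10 → a₀=3, period (6); ℓ=1 odd so k=1
step 0: (3, 1)  from 3·(1,0) + (0,1)
step 1: (19, 6)  from 6·(3,1) + (1,0)
(x₁, y₁) = (19, 6);  19² − 10·6² = 1 ✓

19 6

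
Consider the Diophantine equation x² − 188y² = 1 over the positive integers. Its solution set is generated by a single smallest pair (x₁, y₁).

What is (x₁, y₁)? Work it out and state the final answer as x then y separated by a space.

d=188: √d = [13; 1,2,2,6,2,2,1,26] (ℓ=8, even), read p_7/q_7
a_0=13:  p_0=13·1+0=13,  q_0=13·0+1=1
…
a_3=2:  p_3=2·41+14=96,  q_3=2·3+1=7
a_4=6:  p_4=6·96+41=617,  q_4=6·7+3=45
a_5=2:  p_5=2·617+96=1330,  q_5=2·45+7=97
a_6=2:  p_6=2·1330+617=3277,  q_6=2·97+45=239
a_7=1:  p_7=1·3277+1330=4607,  q_7=1·239+97=336
(x₁, y₁) = (4607, 336);  4607² − 188·336² = 1 ✓

4607 336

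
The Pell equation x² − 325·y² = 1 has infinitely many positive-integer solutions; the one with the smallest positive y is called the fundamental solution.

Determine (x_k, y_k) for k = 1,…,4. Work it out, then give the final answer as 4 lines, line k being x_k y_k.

649 36
842401 46728
1093435849 60652908
1419278889601 78727427856

√325 = [18; 36, …], period ℓ=1 (odd) → k=1
i=0: a=18 ⇒ p=18, q=1
i=1: a=36 ⇒ p=649, q=36
(x₁, y₁) = (649, 36);  649² − 325·36² = 1 ✓
(649+36√325)^2 = 842401 + 46728√325
(649+36√325)^3 = 1093435849 + 60652908√325
(649+36√325)^4 = 1419278889601 + 78727427856√325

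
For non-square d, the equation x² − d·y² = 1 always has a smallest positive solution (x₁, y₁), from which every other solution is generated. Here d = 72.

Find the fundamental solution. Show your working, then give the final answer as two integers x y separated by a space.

d=72: √d = [8; 2,16] (ℓ=2, even), read p_1/q_1
i=0: a=8 ⇒ p=8, q=1
i=1: a=2 ⇒ p=17, q=2
(x₁, y₁) = (17, 2);  17² − 72·2² = 1 ✓

17 2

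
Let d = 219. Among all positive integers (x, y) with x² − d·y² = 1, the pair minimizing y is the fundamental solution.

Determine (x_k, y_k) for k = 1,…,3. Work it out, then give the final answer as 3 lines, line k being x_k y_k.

74 5
10951 740
1620674 109515

d=219: √d = [14; 1,3,1,28] (ℓ=4, even), read p_3/q_3
i=0: a=14 ⇒ p=14, q=1
i=1: a=1 ⇒ p=15, q=1
i=2: a=3 ⇒ p=59, q=4
i=3: a=1 ⇒ p=74, q=5
(x₁, y₁) = (74, 5);  74² − 219·5² = 1 ✓
k=2:  x_2 = 74·74+219·5·5 = 10951,  y_2 = 74·5+5·74 = 740
k=3:  x_3 = 74·10951+219·5·740 = 1620674,  y_3 = 74·740+5·10951 = 109515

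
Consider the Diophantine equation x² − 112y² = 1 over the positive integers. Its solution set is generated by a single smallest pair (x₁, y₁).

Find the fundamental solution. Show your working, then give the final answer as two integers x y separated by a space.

d=112: √d = [10; 1,1,2,1,1,20] (ℓ=6, even), read p_5/q_5
k=0  a_k=10  p_k/q_k = 10/1
k=1  a_k=1  p_k/q_k = 11/1
…
k=4  a_k=1  p_k/q_k = 74/7
k=5  a_k=1  p_k/q_k = 127/12
→ (127, 12).  Check: 127²=16129, 112·12²=16128, difference 1.

127 12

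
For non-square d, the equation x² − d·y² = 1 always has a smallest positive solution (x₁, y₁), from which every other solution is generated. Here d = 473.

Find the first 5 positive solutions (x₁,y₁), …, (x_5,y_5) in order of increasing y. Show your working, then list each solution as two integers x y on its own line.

87 4
15137 696
2633751 121100
458257537 21070704
79734177687 3666181396

[21; 1,2,1,42] for √473; ℓ=4 ⇒ convergent index 3
k=0  a_k=21  p_k/q_k = 21/1
…
k=2  a_k=2  p_k/q_k = 65/3
k=3  a_k=1  p_k/q_k = 87/4
fundamental: x₁=87, y₁=4  (since 7569 − 473·16 = 1)
k=2:  x_2 = 87·87+473·4·4 = 15137,  y_2 = 87·4+4·87 = 696
k=3:  x_3 = 87·15137+473·4·696 = 2633751,  y_3 = 87·696+4·15137 = 121100
k=4:  x_4 = 87·2633751+473·4·121100 = 458257537,  y_4 = 87·121100+4·2633751 = 21070704
k=5:  x_5 = 87·458257537+473·4·21070704 = 79734177687,  y_5 = 87·21070704+4·458257537 = 3666181396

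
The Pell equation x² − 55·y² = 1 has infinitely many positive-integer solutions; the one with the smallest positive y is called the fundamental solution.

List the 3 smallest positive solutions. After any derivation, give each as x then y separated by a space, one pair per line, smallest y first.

√55 → a₀=7, period (2,2,2,14); ℓ=4 even so k=3
a_0=7:  p_0=7·1+0=7,  q_0=7·0+1=1
a_1=2:  p_1=2·7+1=15,  q_1=2·1+0=2
a_2=2:  p_2=2·15+7=37,  q_2=2·2+1=5
a_3=2:  p_3=2·37+15=89,  q_3=2·5+2=12
(x₁, y₁) = (89, 12);  89² − 55·12² = 1 ✓
k=2:  x_2 = 89·89+55·12·12 = 15841,  y_2 = 89·12+12·89 = 2136
k=3:  x_3 = 89·15841+55·12·2136 = 2819609,  y_3 = 89·2136+12·15841 = 380196

89 12
15841 2136
2819609 380196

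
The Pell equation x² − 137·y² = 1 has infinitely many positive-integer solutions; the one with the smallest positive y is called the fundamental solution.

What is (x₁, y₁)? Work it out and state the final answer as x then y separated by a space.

6083073 519712

√137 = [11; 1,2,2,1,1,2,2,1,22, …], period ℓ=9 (odd) → k=17
step 0: (11, 1)  from 11·(1,0) + (0,1)
…
step 5: (199, 17)  from 1·(117,10) + (82,7)
step 6: (515, 44)  from 2·(199,17) + (117,10)
step 7: (1229, 105)  from 2·(515,44) + (199,17)
…
step 10: (41341, 3532)  from 1·(39597,3383) + (1744,149)
…
step 14: (694077, 59299)  from 1·(408178,34873) + (285899,24426)
…
step 16: (4286741, 366241)  from 2·(1796332,153471) + (694077,59299)
step 17: (6083073, 519712)  from 1·(4286741,366241) + (1796332,153471)
fundamental: x₁=6083073, y₁=519712  (since 37003777123329 − 137·270100562944 = 1)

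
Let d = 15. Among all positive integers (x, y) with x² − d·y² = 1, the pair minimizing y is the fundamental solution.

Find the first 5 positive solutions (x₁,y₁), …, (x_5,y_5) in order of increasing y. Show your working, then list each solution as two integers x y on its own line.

4 1
31 8
244 63
1921 496
15124 3905

[3; 1,6] for √15; ℓ=2 ⇒ convergent index 1
a_0=3:  p_0=3·1+0=3,  q_0=3·0+1=1
a_1=1:  p_1=1·3+1=4,  q_1=1·1+0=1
fundamental: x₁=4, y₁=1  (since 16 − 15·1 = 1)
n=2: (4,1)∘(4,1) = (4·4+15·1·1, 4·1+1·4) = (31,8)
n=3: (31,8)∘(4,1) = (4·31+15·1·8, 4·8+1·31) = (244,63)
n=4: (244,63)∘(4,1) = (4·244+15·1·63, 4·63+1·244) = (1921,496)
n=5: (1921,496)∘(4,1) = (4·1921+15·1·496, 4·496+1·1921) = (15124,3905)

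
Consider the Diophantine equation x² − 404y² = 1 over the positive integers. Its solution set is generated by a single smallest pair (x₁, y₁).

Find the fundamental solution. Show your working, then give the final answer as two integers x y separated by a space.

√404 = [20; 10,40, …], period ℓ=2 (even) → k=1
i=0: a=20 ⇒ p=20, q=1
i=1: a=10 ⇒ p=201, q=10
→ (201, 10).  Check: 201²=40401, 404·10²=40400, difference 1.

201 10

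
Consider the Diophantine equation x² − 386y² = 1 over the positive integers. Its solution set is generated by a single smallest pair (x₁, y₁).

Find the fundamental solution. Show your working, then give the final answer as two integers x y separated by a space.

111555 5678

[19; 1,1,1,4,1,18,1,4,1,1,1,38] for √386; ℓ=12 ⇒ convergent index 11
k=0  a_k=19  p_k/q_k = 19/1
k=1  a_k=1  p_k/q_k = 20/1
k=2  a_k=1  p_k/q_k = 39/2
k=3  a_k=1  p_k/q_k = 59/3
k=4  a_k=4  p_k/q_k = 275/14
k=5  a_k=1  p_k/q_k = 334/17
…
k=8  a_k=4  p_k/q_k = 32771/1668
k=9  a_k=1  p_k/q_k = 39392/2005
k=10  a_k=1  p_k/q_k = 72163/3673
k=11  a_k=1  p_k/q_k = 111555/5678
→ (111555, 5678).  Check: 111555²=12444518025, 386·5678²=12444518024, difference 1.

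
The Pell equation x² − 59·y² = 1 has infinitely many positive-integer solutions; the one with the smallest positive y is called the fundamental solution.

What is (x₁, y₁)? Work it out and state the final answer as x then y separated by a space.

530 69

d=59: √d = [7; 1,2,7,2,1,14] (ℓ=6, even), read p_5/q_5
k=0  a_k=7  p_k/q_k = 7/1
k=1  a_k=1  p_k/q_k = 8/1
…
k=3  a_k=7  p_k/q_k = 169/22
k=4  a_k=2  p_k/q_k = 361/47
k=5  a_k=1  p_k/q_k = 530/69
fundamental: x₁=530, y₁=69  (since 280900 − 59·4761 = 1)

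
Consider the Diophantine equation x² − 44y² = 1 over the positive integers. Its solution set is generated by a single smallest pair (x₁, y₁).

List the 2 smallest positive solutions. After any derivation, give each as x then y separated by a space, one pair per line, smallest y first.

[6; 1,1,1,2,1,1,1,12] for √44; ℓ=8 ⇒ convergent index 7
step 0: (6, 1)  from 6·(1,0) + (0,1)
step 1: (7, 1)  from 1·(6,1) + (1,0)
step 2: (13, 2)  from 1·(7,1) + (6,1)
step 3: (20, 3)  from 1·(13,2) + (7,1)
step 4: (53, 8)  from 2·(20,3) + (13,2)
…
step 6: (126, 19)  from 1·(73,11) + (53,8)
step 7: (199, 30)  from 1·(126,19) + (73,11)
→ (199, 30).  Check: 199²=39601, 44·30²=39600, difference 1.
n=2: (199,30)∘(199,30) = (199·199+44·30·30, 199·30+30·199) = (79201,11940)

199 30
79201 11940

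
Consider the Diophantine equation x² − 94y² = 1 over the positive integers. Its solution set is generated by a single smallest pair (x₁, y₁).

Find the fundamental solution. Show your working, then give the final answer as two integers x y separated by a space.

d=94: √d = [9; 1,2,3,1,1,…,2,1,18] (ℓ=16, even), read p_15/q_15
step 0: (9, 1)  from 9·(1,0) + (0,1)
step 1: (10, 1)  from 1·(9,1) + (1,0)
…
step 4: (126, 13)  from 1·(97,10) + (29,3)
…
step 6: (1241, 128)  from 5·(223,23) + (126,13)
step 7: (1464, 151)  from 1·(1241,128) + (223,23)
step 8: (12953, 1336)  from 8·(1464,151) + (1241,128)
step 9: (14417, 1487)  from 1·(12953,1336) + (1464,151)
…
step 11: (99455, 10258)  from 1·(85038,8771) + (14417,1487)
…
step 13: (652934, 67345)  from 3·(184493,19029) + (99455,10258)
step 14: (1490361, 153719)  from 2·(652934,67345) + (184493,19029)
step 15: (2143295, 221064)  from 1·(1490361,153719) + (652934,67345)
(x₁, y₁) = (2143295, 221064);  2143295² − 94·221064² = 1 ✓

2143295 221064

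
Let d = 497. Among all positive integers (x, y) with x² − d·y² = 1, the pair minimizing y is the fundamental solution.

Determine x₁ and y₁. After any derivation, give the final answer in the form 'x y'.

1201887 53912

[22; 3,2,2,5,6,5,2,2,3,44] for √497; ℓ=10 ⇒ convergent index 9
i=0: a=22 ⇒ p=22, q=1
…
i=5: a=6 ⇒ p=12685, q=569
…
i=7: a=2 ⇒ p=143637, q=6443
i=8: a=2 ⇒ p=352750, q=15823
i=9: a=3 ⇒ p=1201887, q=53912
→ (1201887, 53912).  Check: 1201887²=1444532360769, 497·53912²=1444532360768, difference 1.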